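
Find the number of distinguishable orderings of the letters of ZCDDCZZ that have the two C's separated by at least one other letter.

150

There are 7!/(3!·2!·2!) = 210 arrangements of ZCDDCZZ in total.
If the two C's are adjacent, glue them into one block, leaving 6 items to arrange: (6)!/(3!·2!) = 60 ways.
Subtracting, 210 − 60 = 150 arrangements keep the C's apart.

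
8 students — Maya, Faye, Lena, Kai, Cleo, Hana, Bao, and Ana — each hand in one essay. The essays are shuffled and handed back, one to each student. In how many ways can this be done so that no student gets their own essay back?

Count assignments avoiding every fixed point. For any j of the 8 students fixed to their own essay, the other 8−j can be arranged in (8−j)! ways.
By inclusion–exclusion this is Σ_{j=0}^{8} (−1)^j C(8,j)·(8−j)!.
Computing: 40320 − 40320 + 20160 − 6720 + 1680 − 336 + 56 − 8 + 1 = 14833.

14833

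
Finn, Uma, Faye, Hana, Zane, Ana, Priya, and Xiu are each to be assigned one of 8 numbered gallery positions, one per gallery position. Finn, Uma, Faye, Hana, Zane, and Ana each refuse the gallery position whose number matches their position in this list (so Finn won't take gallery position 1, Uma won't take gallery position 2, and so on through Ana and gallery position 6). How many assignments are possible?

Let Aᵢ (for 1 ≤ i ≤ 6) be the placements that put person i in their forbidden gallery position. Any j of these fix j positions, leaving (8−j)! ways to fill the rest, and there are C(6,j) ways to pick which j.
By inclusion–exclusion, the number of valid placements is Σ_{j=0}^{6} (−1)^j C(6,j)·(8−j)!.
Computing: 40320 − 30240 + 10800 − 2400 + 360 − 36 + 2 = 18806.

18806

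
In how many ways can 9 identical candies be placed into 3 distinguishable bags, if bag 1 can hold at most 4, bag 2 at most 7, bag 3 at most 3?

Without the upper bounds there are C(11,2) = 55 ways to split 9 among 3 bags.
Subtract solutions that violate a single cap (substitute x_i' = x_i − (cap_i+1)): x_1 ≥ 5 gives C(6,2) = 15; x_2 ≥ 8 gives C(3,2) = 3; x_3 ≥ 4 gives C(7,2) = 21. Together 39.
Add back pairs where two caps are both exceeded: 0 + 1 + 0 = 1.
By inclusion–exclusion the count is 55 − 39 + 1 = 17.

17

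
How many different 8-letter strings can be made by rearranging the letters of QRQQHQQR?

The 8 letters of QRQQHQQR have repeats: Q appearing 5 times and R appearing twice.
The number of distinct arrangements is 8!/(5!·2!) = 40320/240 = 168.

168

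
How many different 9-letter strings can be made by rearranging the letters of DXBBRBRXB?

DXBBRBRXB has 9 letters with B appearing 4 times, R appearing twice, and X appearing twice.
So there are 9! / (4!·2!·2!) = 3780 distinguishable arrangements.

3780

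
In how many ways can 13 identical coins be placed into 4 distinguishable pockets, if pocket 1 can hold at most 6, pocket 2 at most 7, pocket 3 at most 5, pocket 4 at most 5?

186

By stars and bars, unrestricted non-negative solutions to x_1+…+x_4 = 13 number C(13+3,3) = 560.
Subtract solutions that violate a single cap (substitute x_i' = x_i − (cap_i+1)): x_1 ≥ 7 gives C(9,3) = 84; x_2 ≥ 8 gives C(8,3) = 56; x_3 ≥ 6 gives C(10,3) = 120; x_4 ≥ 6 gives C(10,3) = 120. Together 380.
Add back pairs where two caps are both exceeded: 0 + 1 + 1 + 0 + 0 + 4 = 6.
By inclusion–exclusion the count is 560 − 380 + 6 = 186.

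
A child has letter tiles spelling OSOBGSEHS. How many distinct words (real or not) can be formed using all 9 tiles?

OSOBGSEHS has 9 letters with O appearing twice and S appearing 3 times.
Dividing 9! = 362880 by 3!·2! = 12 for the repeated letters gives 30240.

30240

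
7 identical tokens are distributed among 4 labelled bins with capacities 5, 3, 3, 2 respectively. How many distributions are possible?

Without the upper bounds there are C(10,3) = 120 ways to split 7 among 4 bins.
Subtract solutions that violate a single cap (substitute x_i' = x_i − (cap_i+1)): x_1 ≥ 6 gives C(4,3) = 4; x_2 ≥ 4 gives C(6,3) = 20; x_3 ≥ 4 gives C(6,3) = 20; x_4 ≥ 3 gives C(7,3) = 35. Together 79.
Add back pairs where two caps are both exceeded: 0 + 0 + 0 + 0 + 1 + 1 = 2.
By inclusion–exclusion the count is 120 − 79 + 2 = 43.

43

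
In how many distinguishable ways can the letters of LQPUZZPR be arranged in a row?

The 8 letters of LQPUZZPR have repeats: P appearing twice and Z appearing twice.
So there are 8! / (2!·2!) = 10080 distinguishable arrangements.

10080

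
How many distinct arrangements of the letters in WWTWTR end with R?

10

Fix R in the last position and arrange the remaining 5 letters.
Those 5 letters have T appearing twice and W appearing 3 times, giving (5)!/(3!·2!) = 10.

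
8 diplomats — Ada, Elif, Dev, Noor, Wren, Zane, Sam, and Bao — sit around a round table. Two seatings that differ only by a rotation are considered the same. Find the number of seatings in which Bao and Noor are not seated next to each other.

3600

Without the restriction there are (7)! = 5040 seatings.
Those with Bao next to Noor: fuse the pair into one unit and seat 7 units around a circle — 2·(6)! = 1440.
Subtracting, 5040 − 1440 = 3600.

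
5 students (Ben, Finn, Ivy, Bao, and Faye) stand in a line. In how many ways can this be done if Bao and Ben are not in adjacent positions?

There are 5! = 120 arrangements in all. If Bao and Ben are adjacent, merging them into one block gives 2·(4)! = 48 arrangements.
Complementary counting: 120 − 48 = 72.

72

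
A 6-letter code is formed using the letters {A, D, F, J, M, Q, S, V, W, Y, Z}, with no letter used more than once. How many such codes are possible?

Choose and order 6 of the 11 symbols: the first letter has 11 options, the next 10, and so on down to 6.
11 × 10 × 9 × 8 × 7 × 6 = 332640.

332640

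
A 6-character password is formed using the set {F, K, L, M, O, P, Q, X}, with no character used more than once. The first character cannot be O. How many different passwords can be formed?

The first character has 8−1 = 7 choices (anything except O).
The remaining 5 characters are filled from the other 7 symbols without repetition: 7 × 6 × 5 × 4 × 3 = 2520.
Total: 7 × 2520 = 17640.

17640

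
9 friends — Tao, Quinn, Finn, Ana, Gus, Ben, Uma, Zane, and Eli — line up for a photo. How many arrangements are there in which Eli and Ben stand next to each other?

Place the 7 others and the Eli-Ben pair as 8 objects in a line; the pair has 2 internal arrangements.
That gives 2 × 8! = 2 × 40320 = 80640.

80640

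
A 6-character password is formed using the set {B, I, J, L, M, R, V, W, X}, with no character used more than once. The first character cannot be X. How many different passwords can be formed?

The first character has 9−1 = 8 choices (anything except X).
The remaining 5 characters are filled from the other 8 symbols without repetition: 8 × 7 × 6 × 5 × 4 = 6720.
Total: 8 × 6720 = 53760.

53760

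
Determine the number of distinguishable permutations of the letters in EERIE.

20

Letter multiplicities in EERIE: E×3, I×1, R×1.
Dividing 5! = 120 by 3! = 6 for the repeated letters gives 20.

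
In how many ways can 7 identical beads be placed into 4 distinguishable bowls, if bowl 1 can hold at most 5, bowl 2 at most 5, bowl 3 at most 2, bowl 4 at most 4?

67

Without the upper bounds there are C(10,3) = 120 ways to split 7 among 4 bowls.
Subtract solutions that violate a single cap (substitute x_i' = x_i − (cap_i+1)): x_1 ≥ 6 gives C(4,3) = 4; x_2 ≥ 6 gives C(4,3) = 4; x_3 ≥ 3 gives C(7,3) = 35; x_4 ≥ 5 gives C(5,3) = 10. Together 53.
No two caps can be exceeded simultaneously, so the pair terms are all 0.
By inclusion–exclusion the count is 120 − 53 + 0 = 67.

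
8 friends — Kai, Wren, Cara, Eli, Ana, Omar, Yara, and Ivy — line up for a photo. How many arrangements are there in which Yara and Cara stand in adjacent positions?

10080

Glue Yara and Cara into one block (2 internal orders), leaving 7 units to arrange in a row.
So the count is 2·(7)! = 10080.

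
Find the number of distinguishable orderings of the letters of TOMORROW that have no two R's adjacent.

There are 8!/(3!·2!) = 3360 arrangements of TOMORROW in total.
If the two R's are adjacent, glue them into one block, leaving 7 items to arrange: (7)!/(3!) = 840 ways.
Subtracting, 3360 − 840 = 2520 arrangements keep the R's apart.

2520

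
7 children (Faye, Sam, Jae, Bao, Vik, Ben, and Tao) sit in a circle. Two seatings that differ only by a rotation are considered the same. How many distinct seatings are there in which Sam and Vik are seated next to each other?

240

Glue Sam and Vik into a block (2 internal orders). Seating 6 units around a circle gives (5)! arrangements.
So 2 × (5)! = 2 × 120 = 240.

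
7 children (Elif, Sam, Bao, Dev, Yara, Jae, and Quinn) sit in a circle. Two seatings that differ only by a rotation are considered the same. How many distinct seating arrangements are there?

720

Seat Elif anywhere (absorbing the rotational symmetry), then permute the other 6: (6)! = 720.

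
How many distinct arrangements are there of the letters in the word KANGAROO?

10080

The 8 letters of KANGAROO have repeats: A appearing twice and O appearing twice.
The number of distinct arrangements is 8!/(2!·2!) = 40320/4 = 10080.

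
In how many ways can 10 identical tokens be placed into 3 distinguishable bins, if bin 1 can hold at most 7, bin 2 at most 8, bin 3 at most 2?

21

Without the upper bounds there are C(12,2) = 66 ways to split 10 among 3 bins.
Subtract solutions that violate a single cap (substitute x_i' = x_i − (cap_i+1)): x_1 ≥ 8 gives C(4,2) = 6; x_2 ≥ 9 gives C(3,2) = 3; x_3 ≥ 3 gives C(9,2) = 36. Together 45.
No two caps can be exceeded simultaneously, so the pair terms are all 0.
By inclusion–exclusion the count is 66 − 45 + 0 = 21.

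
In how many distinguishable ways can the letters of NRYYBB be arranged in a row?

NRYYBB has 6 letters with B appearing twice and Y appearing twice.
So there are 6! / (2!·2!) = 180 distinguishable arrangements.

180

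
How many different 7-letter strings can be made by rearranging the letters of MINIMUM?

Letter multiplicities in MINIMUM: I×2, M×3, N×1, U×1.
Dividing 7! = 5040 by 3!·2! = 12 for the repeated letters gives 420.

420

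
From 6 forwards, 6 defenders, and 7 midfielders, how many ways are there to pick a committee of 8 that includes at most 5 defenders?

Split by how many defenders are chosen (0 through 5).
Sum: C(6,0)·C(13,8) + C(6,1)·C(13,7) + C(6,2)·C(13,6) + C(6,3)·C(13,5) + C(6,4)·C(13,4) + C(6,5)·C(13,3) = 1287 + 10296 + 25740 + 25740 + 10725 + 1716 = 75504.

75504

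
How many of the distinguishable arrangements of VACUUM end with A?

With the last slot taken by A, it remains to arrange the other 5 letters (VCUUM).
Those 5 letters have U appearing twice, giving (5)!/(2!) = 60.

60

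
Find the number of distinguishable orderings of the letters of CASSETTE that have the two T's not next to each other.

3780

Total arrangements of CASSETTE: 8!/(2!·2!·2!) = 5040.
If the two T's are adjacent, glue them into one block, leaving 7 items to arrange: (7)!/(2!·2!) = 1260 ways.
Subtracting, 5040 − 1260 = 3780 arrangements keep the T's apart.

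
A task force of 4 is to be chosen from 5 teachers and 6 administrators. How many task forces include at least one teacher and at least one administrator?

310

With no constraint there are C(11,4) = 330 possible selections.
Subtract selections that omit an entire group: no teachers → C(6,4) = 15; no administrators → C(5,4) = 5.
Both groups omitted at once is impossible, so 330 − 20 = 310.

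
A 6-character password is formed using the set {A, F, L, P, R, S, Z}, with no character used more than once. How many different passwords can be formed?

5040

This is a permutation of 6 out of 7: P(7,6) = 7!/1!.
That product is 7 × 6 × 5 × 4 × 3 × 2 = 5040.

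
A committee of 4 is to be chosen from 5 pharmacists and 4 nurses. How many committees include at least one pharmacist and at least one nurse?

120

Total 4-person selections from all 9: C(9,4) = 126.
Selections missing a whole group: no pharmacists → C(4,4) = 1; no nurses → C(5,4) = 5.
Both groups omitted at once is impossible, so 126 − 6 = 120.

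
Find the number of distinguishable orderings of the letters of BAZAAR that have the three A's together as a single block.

Treat the 3 copies of A as a single block. The multiset to arrange is then {AAA, B, R, Z}, 4 items in all.
All 4 items are distinct, so there are (4)! = 24 arrangements.

24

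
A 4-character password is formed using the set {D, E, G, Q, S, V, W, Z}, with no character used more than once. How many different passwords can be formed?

1680

Choose and order 4 of the 8 symbols: the first character has 8 options, the next 7, then 6, 5.
8 × 7 × 6 × 5 = 1680.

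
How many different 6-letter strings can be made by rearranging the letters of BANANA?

60

BANANA has 6 letters with A appearing 3 times and N appearing twice.
So there are 6! / (3!·2!) = 60 distinguishable arrangements.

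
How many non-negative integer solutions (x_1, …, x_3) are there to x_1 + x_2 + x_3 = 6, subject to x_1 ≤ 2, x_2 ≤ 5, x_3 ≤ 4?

Without the upper bounds there are C(8,2) = 28 ways to split 6 among 3 variables.
Subtract solutions that violate a single cap (substitute x_i' = x_i − (cap_i+1)): x_1 ≥ 3 gives C(5,2) = 10; x_2 ≥ 6 gives C(2,2) = 1; x_3 ≥ 5 gives C(3,2) = 3. Together 14.
No two caps can be exceeded simultaneously, so the pair terms are all 0.
By inclusion–exclusion the count is 28 − 14 + 0 = 14.

14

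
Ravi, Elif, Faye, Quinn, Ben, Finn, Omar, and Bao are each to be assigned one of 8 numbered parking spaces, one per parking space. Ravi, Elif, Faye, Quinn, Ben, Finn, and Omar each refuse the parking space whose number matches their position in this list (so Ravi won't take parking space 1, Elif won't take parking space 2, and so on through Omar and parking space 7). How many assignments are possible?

16687

Let Aᵢ (for 1 ≤ i ≤ 7) be the placements that put person i in their forbidden parking space. Any j of these fix j positions, leaving (8−j)! ways to fill the rest, and there are C(7,j) ways to pick which j.
By inclusion–exclusion, the number of valid placements is Σ_{j=0}^{7} (−1)^j C(7,j)·(8−j)!.
Computing: 40320 − 35280 + 15120 − 4200 + 840 − 126 + 14 − 1 = 16687.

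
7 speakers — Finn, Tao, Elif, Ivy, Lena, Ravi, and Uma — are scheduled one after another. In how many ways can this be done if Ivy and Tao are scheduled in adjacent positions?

Treat {Ivy, Tao} as a single unit. There are 6 units to order, and the pair itself can be ordered 2 ways.
That gives 2 × 6! = 2 × 720 = 1440.

1440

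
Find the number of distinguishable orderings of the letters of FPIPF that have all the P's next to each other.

Treat the 2 copies of P as a single block. The multiset to arrange is then {PP, F, F, I}, 4 items in all.
That gives (4)!/(2!) = 12 arrangements.

12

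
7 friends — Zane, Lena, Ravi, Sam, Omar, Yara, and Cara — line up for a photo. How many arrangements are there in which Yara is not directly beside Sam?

3600

Of the 7! = 5040 arrangements, those with Yara and Sam adjacent number 2 × 6! = 1440 (treat the pair as a block with 2 internal orders).
So 5040 − 1440 = 3600 arrangements keep them apart.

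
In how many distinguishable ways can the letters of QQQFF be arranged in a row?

The 5 letters of QQQFF have repeats: F appearing twice and Q appearing 3 times.
Dividing 5! = 120 by 3!·2! = 12 for the repeated letters gives 10.

10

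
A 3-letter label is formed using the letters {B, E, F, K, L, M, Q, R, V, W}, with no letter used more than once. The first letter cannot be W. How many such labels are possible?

The first letter has 10−1 = 9 choices (anything except W).
The remaining 2 letters are filled from the other 9 symbols without repetition: 9 × 8 = 72.
Total: 9 × 72 = 648.

648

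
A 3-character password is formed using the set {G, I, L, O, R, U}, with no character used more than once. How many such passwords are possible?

120

Choose and order 3 of the 6 symbols: the first character has 6 options, the next 5, then 4.
That product is 6 × 5 × 4 = 120.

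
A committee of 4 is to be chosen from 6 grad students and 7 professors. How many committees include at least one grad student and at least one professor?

665

Unrestricted: C(13,4) = 715 ways to pick any 4 of the 13.
Subtract selections that omit an entire group: no grad students → C(7,4) = 35; no professors → C(6,4) = 15.
Both groups omitted at once is impossible, so 715 − 50 = 665.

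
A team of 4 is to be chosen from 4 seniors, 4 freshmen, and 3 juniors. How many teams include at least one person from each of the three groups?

Unrestricted: C(11,4) = 330 ways to pick any 4 of the 11.
Selections missing a whole group: no seniors → C(7,4) = 35; no freshmen → C(7,4) = 35; no juniors → C(8,4) = 70.
Add back selections omitting two groups (i.e. drawn from a single group): C(4,4) + C(4,4) + C(3,4) = 2.
By inclusion–exclusion: 330 − 140 + 2 = 192.

192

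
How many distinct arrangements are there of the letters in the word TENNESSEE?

The 9 letters of TENNESSEE have repeats: E appearing 4 times, N appearing twice, and S appearing twice.
Dividing 9! = 362880 by 4!·2!·2! = 96 for the repeated letters gives 3780.

3780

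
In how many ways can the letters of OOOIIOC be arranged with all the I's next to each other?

Treat the 2 copies of I as a single block. The multiset to arrange is then {II, C, O, O, O, O}, 6 items in all.
That gives (6)!/(4!) = 30 arrangements.

30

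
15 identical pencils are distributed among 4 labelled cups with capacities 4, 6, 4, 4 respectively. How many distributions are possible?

Without the upper bounds there are C(18,3) = 816 ways to split 15 among 4 cups.
Subtract solutions that violate a single cap (substitute x_i' = x_i − (cap_i+1)): x_1 ≥ 5 gives C(13,3) = 286; x_2 ≥ 7 gives C(11,3) = 165; x_3 ≥ 5 gives C(13,3) = 286; x_4 ≥ 5 gives C(13,3) = 286. Together 1023.
Add back pairs where two caps are both exceeded: 20 + 56 + 56 + 20 + 20 + 56 = 228.
Subtract triples: 0 + 0 + 1 + 0 = 1.
By inclusion–exclusion the count is 816 − 1023 + 228 − 1 = 20.

20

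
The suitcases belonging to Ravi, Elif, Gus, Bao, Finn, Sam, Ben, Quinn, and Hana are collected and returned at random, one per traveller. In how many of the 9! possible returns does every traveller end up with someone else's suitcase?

133496

Count assignments avoiding every fixed point. For any j of the 9 travellers fixed to their own suitcase, the other 9−j can be arranged in (9−j)! ways.
By inclusion–exclusion this is Σ_{j=0}^{9} (−1)^j C(9,j)·(9−j)!.
Computing: 362880 − 362880 + 181440 − 60480 + 15120 − 3024 + 504 − 72 + 9 − 1 = 133496.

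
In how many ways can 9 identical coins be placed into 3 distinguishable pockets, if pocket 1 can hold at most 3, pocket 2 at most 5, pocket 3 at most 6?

18

By stars and bars, unrestricted non-negative solutions to x_1+…+x_3 = 9 number C(9+2,2) = 55.
Subtract solutions that violate a single cap (substitute x_i' = x_i − (cap_i+1)): x_1 ≥ 4 gives C(7,2) = 21; x_2 ≥ 6 gives C(5,2) = 10; x_3 ≥ 7 gives C(4,2) = 6. Together 37.
No two caps can be exceeded simultaneously, so the pair terms are all 0.
By inclusion–exclusion the count is 55 − 37 + 0 = 18.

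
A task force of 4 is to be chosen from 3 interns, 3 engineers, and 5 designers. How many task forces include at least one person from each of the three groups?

Total 4-person selections from all 11: C(11,4) = 330.
Selections missing a whole group: no interns → C(8,4) = 70; no engineers → C(8,4) = 70; no designers → C(6,4) = 15.
Add back selections omitting two groups (i.e. drawn from a single group): C(3,4) + C(3,4) + C(5,4) = 5.
By inclusion–exclusion: 330 − 155 + 5 = 180.

180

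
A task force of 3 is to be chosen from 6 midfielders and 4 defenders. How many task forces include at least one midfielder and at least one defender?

With no constraint there are C(10,3) = 120 possible selections.
Subtract selections that omit an entire group: no midfielders → C(4,3) = 4; no defenders → C(6,3) = 20.
Both groups omitted at once is impossible, so 120 − 24 = 96.

96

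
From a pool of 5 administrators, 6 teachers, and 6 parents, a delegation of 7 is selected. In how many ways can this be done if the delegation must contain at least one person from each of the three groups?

With no constraint there are C(17,7) = 19448 possible selections.
Subtract selections that omit an entire group: no administrators → C(12,7) = 792; no teachers → C(11,7) = 330; no parents → C(11,7) = 330.
Add back selections omitting two groups (i.e. drawn from a single group): C(5,7) + C(6,7) + C(6,7) = 0.
By inclusion–exclusion: 19448 − 1452 + 0 = 17996.

17996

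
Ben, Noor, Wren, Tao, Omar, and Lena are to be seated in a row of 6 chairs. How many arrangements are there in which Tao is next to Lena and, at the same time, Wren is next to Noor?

Treat {Tao,Lena} as one block (2 orders) and {Wren,Noor} as another (2 orders).
That leaves 4 units to arrange: 2 × 2 × 4! = 4 × 24 = 96.

96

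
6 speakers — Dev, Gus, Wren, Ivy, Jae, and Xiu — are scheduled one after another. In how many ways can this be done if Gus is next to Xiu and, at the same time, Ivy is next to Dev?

96

Treat {Gus,Xiu} as one block (2 orders) and {Ivy,Dev} as another (2 orders).
That leaves 4 units to arrange: 2 × 2 × 4! = 4 × 24 = 96.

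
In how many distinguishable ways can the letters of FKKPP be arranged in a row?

30

Letter multiplicities in FKKPP: F×1, K×2, P×2.
Dividing 5! = 120 by 2!·2! = 4 for the repeated letters gives 30.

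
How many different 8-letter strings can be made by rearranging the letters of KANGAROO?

KANGAROO has 8 letters with A appearing twice and O appearing twice.
Dividing 8! = 40320 by 2!·2! = 4 for the repeated letters gives 10080.

10080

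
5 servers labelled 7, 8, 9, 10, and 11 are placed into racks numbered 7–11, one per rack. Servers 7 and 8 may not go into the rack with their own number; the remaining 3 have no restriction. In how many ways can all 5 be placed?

Let Aᵢ (for i ∈ {7, 8}) be the placements that put server i in its forbidden rack. Any j of these fix j positions, leaving (5−j)! ways to fill the rest, and there are C(2,j) ways to pick which j.
By inclusion–exclusion, the number of valid placements is Σ_{j=0}^{2} (−1)^j C(2,j)·(5−j)!.
Computing: 120 − 48 + 6 = 78.

78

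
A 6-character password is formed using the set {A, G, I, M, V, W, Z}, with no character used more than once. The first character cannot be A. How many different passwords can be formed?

4320

The first character has 7−1 = 6 choices (anything except A).
The remaining 5 characters are filled from the other 6 symbols without repetition: 6 × 5 × 4 × 3 × 2 = 720.
Total: 6 × 720 = 4320.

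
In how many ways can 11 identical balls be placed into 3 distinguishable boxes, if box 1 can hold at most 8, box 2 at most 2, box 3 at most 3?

6

Without the upper bounds there are C(13,2) = 78 ways to split 11 among 3 boxes.
Subtract solutions that violate a single cap (substitute x_i' = x_i − (cap_i+1)): x_1 ≥ 9 gives C(4,2) = 6; x_2 ≥ 3 gives C(10,2) = 45; x_3 ≥ 4 gives C(9,2) = 36. Together 87.
Add back pairs where two caps are both exceeded: 0 + 0 + 15 = 15.
By inclusion–exclusion the count is 78 − 87 + 15 = 6.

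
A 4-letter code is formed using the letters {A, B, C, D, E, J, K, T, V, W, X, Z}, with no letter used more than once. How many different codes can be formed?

Choose and order 4 of the 12 symbols: the first letter has 12 options, the next 11, then 10, 9.
That product is 12 × 11 × 10 × 9 = 11880.

11880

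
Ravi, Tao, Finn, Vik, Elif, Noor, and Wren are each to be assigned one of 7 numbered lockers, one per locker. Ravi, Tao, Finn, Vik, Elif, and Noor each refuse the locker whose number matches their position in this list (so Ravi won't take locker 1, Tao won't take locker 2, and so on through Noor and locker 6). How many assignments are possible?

2119

Let Aᵢ (for 1 ≤ i ≤ 6) be the placements that put person i in their forbidden locker. Any j of these fix j positions, leaving (7−j)! ways to fill the rest, and there are C(6,j) ways to pick which j.
By inclusion–exclusion, the number of valid placements is Σ_{j=0}^{6} (−1)^j C(6,j)·(7−j)!.
Computing: 5040 − 4320 + 1800 − 480 + 90 − 12 + 1 = 2119.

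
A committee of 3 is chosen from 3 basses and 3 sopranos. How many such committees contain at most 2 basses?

Split by how many basses are chosen (0 through 2).
Sum: C(3,0)·C(3,3) + C(3,1)·C(3,2) + C(3,2)·C(3,1) = 1 + 9 + 9 = 19.

19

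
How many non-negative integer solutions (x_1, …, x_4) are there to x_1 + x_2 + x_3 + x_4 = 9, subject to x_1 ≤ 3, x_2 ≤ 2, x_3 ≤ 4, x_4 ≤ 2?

10

Without the upper bounds there are C(12,3) = 220 ways to split 9 among 4 variables.
Subtract solutions that violate a single cap (substitute x_i' = x_i − (cap_i+1)): x_1 ≥ 4 gives C(8,3) = 56; x_2 ≥ 3 gives C(9,3) = 84; x_3 ≥ 5 gives C(7,3) = 35; x_4 ≥ 3 gives C(9,3) = 84. Together 259.
Add back pairs where two caps are both exceeded: 10 + 1 + 10 + 4 + 20 + 4 = 49.
By inclusion–exclusion the count is 220 − 259 + 49 = 10.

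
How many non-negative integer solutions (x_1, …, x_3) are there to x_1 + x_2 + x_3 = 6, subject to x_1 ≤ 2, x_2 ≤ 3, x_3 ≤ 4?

9

Without the upper bounds there are C(8,2) = 28 ways to split 6 among 3 variables.
Subtract solutions that violate a single cap (substitute x_i' = x_i − (cap_i+1)): x_1 ≥ 3 gives C(5,2) = 10; x_2 ≥ 4 gives C(4,2) = 6; x_3 ≥ 5 gives C(3,2) = 3. Together 19.
No two caps can be exceeded simultaneously, so the pair terms are all 0.
By inclusion–exclusion the count is 28 − 19 + 0 = 9.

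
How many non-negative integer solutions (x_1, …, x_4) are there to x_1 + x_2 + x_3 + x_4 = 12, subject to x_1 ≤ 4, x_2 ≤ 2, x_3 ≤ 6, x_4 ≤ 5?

Ignoring the caps, the number of non-negative solutions to x_1+…+x_4 = 12 is C(15,3) = 455.
Subtract solutions that violate a single cap (substitute x_i' = x_i − (cap_i+1)): x_1 ≥ 5 gives C(10,3) = 120; x_2 ≥ 3 gives C(12,3) = 220; x_3 ≥ 7 gives C(8,3) = 56; x_4 ≥ 6 gives C(9,3) = 84. Together 480.
Add back pairs where two caps are both exceeded: 35 + 1 + 4 + 10 + 20 + 0 = 70.
By inclusion–exclusion the count is 455 − 480 + 70 = 45.

45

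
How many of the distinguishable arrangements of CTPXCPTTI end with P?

With the last slot taken by P, it remains to arrange the other 8 letters (CTXCPTTI).
Those 8 letters have C appearing twice and T appearing 3 times, giving (8)!/(3!·2!) = 3360.

3360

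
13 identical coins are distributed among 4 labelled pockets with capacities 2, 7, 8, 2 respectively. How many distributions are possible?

45

Without the upper bounds there are C(16,3) = 560 ways to split 13 among 4 pockets.
Subtract solutions that violate a single cap (substitute x_i' = x_i − (cap_i+1)): x_1 ≥ 3 gives C(13,3) = 286; x_2 ≥ 8 gives C(8,3) = 56; x_3 ≥ 9 gives C(7,3) = 35; x_4 ≥ 3 gives C(13,3) = 286. Together 663.
Add back pairs where two caps are both exceeded: 10 + 4 + 120 + 0 + 10 + 4 = 148.
By inclusion–exclusion the count is 560 − 663 + 148 = 45.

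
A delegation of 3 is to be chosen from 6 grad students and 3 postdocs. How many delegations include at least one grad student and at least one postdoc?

Total 3-person selections from all 9: C(9,3) = 84.
Selections missing a whole group: no grad students → C(3,3) = 1; no postdocs → C(6,3) = 20.
Both groups omitted at once is impossible, so 84 − 21 = 63.

63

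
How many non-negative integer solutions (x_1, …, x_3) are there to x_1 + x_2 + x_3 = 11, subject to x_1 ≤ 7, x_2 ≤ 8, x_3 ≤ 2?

18

By stars and bars, unrestricted non-negative solutions to x_1+…+x_3 = 11 number C(11+2,2) = 78.
Subtract solutions that violate a single cap (substitute x_i' = x_i − (cap_i+1)): x_1 ≥ 8 gives C(5,2) = 10; x_2 ≥ 9 gives C(4,2) = 6; x_3 ≥ 3 gives C(10,2) = 45. Together 61.
Add back pairs where two caps are both exceeded: 0 + 1 + 0 = 1.
By inclusion–exclusion the count is 78 − 61 + 1 = 18.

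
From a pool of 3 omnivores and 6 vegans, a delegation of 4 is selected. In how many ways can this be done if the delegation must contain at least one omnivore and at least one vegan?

With no constraint there are C(9,4) = 126 possible selections.
Selections missing a whole group: no omnivores → C(6,4) = 15; no vegans → C(3,4) = 0.
Both groups omitted at once is impossible, so 126 − 15 = 111.

111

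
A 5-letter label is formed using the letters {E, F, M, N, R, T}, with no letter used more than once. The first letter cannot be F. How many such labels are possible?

The first letter has 6−1 = 5 choices (anything except F).
The remaining 4 letters are filled from the other 5 symbols without repetition: 5 × 4 × 3 × 2 = 120.
Total: 5 × 120 = 600.

600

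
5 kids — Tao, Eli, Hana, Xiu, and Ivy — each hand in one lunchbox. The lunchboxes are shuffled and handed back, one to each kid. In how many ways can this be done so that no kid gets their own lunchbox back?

Count assignments avoiding every fixed point. For any j of the 5 kids fixed to their own lunchbox, the other 5−j can be arranged in (5−j)! ways.
By inclusion–exclusion this is Σ_{j=0}^{5} (−1)^j C(5,j)·(5−j)!.
Computing: 120 − 120 + 60 − 20 + 5 − 1 = 44.

44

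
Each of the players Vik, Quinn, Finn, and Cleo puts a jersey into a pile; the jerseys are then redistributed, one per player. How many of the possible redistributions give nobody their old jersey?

9

This is the derangement count D_4: permutations of 4 items with no fixed point.
By inclusion–exclusion this is Σ_{j=0}^{4} (−1)^j C(4,j)·(4−j)!.
Computing: 24 − 24 + 12 − 4 + 1 = 9.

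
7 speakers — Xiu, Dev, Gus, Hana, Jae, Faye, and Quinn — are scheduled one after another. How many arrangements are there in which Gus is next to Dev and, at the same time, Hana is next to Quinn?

480

Treat {Gus,Dev} as one block (2 orders) and {Hana,Quinn} as another (2 orders).
That leaves 5 units to arrange: 2 × 2 × 5! = 4 × 120 = 480.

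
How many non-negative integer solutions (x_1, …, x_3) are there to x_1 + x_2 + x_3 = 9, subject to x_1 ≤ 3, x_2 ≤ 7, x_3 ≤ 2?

9

Without the upper bounds there are C(11,2) = 55 ways to split 9 among 3 variables.
Subtract solutions that violate a single cap (substitute x_i' = x_i − (cap_i+1)): x_1 ≥ 4 gives C(7,2) = 21; x_2 ≥ 8 gives C(3,2) = 3; x_3 ≥ 3 gives C(8,2) = 28. Together 52.
Add back pairs where two caps are both exceeded: 0 + 6 + 0 = 6.
By inclusion–exclusion the count is 55 − 52 + 6 = 9.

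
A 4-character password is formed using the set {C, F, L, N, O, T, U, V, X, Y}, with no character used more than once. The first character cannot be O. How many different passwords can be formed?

The first character has 10−1 = 9 choices (anything except O).
The remaining 3 characters are filled from the other 9 symbols without repetition: 9 × 8 × 7 = 504.
Total: 9 × 504 = 4536.

4536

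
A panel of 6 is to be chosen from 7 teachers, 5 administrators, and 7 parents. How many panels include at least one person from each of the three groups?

22295

Total 6-person selections from all 19: C(19,6) = 27132.
Subtract selections that omit an entire group: no teachers → C(12,6) = 924; no administrators → C(14,6) = 3003; no parents → C(12,6) = 924.
Add back selections omitting two groups (i.e. drawn from a single group): C(7,6) + C(5,6) + C(7,6) = 14.
By inclusion–exclusion: 27132 − 4851 + 14 = 22295.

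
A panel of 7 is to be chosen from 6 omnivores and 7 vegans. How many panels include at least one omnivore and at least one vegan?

1715

Unrestricted: C(13,7) = 1716 ways to pick any 7 of the 13.
Subtract selections that omit an entire group: no omnivores → C(7,7) = 1; no vegans → C(6,7) = 0.
Both groups omitted at once is impossible, so 1716 − 1 = 1715.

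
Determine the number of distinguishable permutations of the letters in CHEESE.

Letter multiplicities in CHEESE: C×1, E×3, H×1, S×1.
So there are 6! / (3!) = 120 distinguishable arrangements.

120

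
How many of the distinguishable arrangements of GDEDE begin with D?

12

With the first slot taken by D, it remains to arrange the other 4 letters (GEDE).
Those 4 letters have E appearing twice, giving (4)!/(2!) = 12.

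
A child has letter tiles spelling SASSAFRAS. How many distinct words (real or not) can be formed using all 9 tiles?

SASSAFRAS has 9 letters with A appearing 3 times and S appearing 4 times.
So there are 9! / (4!·3!) = 2520 distinguishable arrangements.

2520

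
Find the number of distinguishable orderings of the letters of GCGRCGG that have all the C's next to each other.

Treat the 2 copies of C as a single block. The multiset to arrange is then {CC, G, G, G, G, R}, 6 items in all.
That gives (6)!/(4!) = 30 arrangements.

30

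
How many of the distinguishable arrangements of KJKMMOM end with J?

60

Fix J in the last position and arrange the remaining 6 letters.
Those 6 letters have K appearing twice and M appearing 3 times, giving (6)!/(3!·2!) = 60.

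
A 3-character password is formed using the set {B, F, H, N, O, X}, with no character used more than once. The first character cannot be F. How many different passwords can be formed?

The first character has 6−1 = 5 choices (anything except F).
The remaining 2 characters are filled from the other 5 symbols without repetition: 5 × 4 = 20.
Total: 5 × 20 = 100.

100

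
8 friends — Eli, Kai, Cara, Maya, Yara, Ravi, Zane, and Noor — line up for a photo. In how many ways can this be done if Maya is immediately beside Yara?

Place the 6 others and the Maya-Yara pair as 7 objects in a line; the pair has 2 internal arrangements.
That gives 2 × 7! = 2 × 5040 = 10080.

10080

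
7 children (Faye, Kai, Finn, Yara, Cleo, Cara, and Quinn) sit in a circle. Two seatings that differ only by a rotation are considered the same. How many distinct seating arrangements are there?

Fix one person's seat to break rotational symmetry; the remaining 6 people can be arranged in (6)! = 720 ways.

720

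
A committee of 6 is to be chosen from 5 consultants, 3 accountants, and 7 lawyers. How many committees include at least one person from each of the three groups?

3850

Unrestricted: C(15,6) = 5005 ways to pick any 6 of the 15.
Selections missing a whole group: no consultants → C(10,6) = 210; no accountants → C(12,6) = 924; no lawyers → C(8,6) = 28.
Add back selections omitting two groups (i.e. drawn from a single group): C(5,6) + C(3,6) + C(7,6) = 7.
By inclusion–exclusion: 5005 − 1162 + 7 = 3850.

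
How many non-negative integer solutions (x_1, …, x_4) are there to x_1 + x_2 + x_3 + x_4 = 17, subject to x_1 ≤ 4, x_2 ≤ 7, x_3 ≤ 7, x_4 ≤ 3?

34

By stars and bars, unrestricted non-negative solutions to x_1+…+x_4 = 17 number C(17+3,3) = 1140.
Subtract solutions that violate a single cap (substitute x_i' = x_i − (cap_i+1)): x_1 ≥ 5 gives C(15,3) = 455; x_2 ≥ 8 gives C(12,3) = 220; x_3 ≥ 8 gives C(12,3) = 220; x_4 ≥ 4 gives C(16,3) = 560. Together 1455.
Add back pairs where two caps are both exceeded: 35 + 35 + 165 + 4 + 56 + 56 = 351.
Subtract triples: 0 + 1 + 1 + 0 = 2.
By inclusion–exclusion the count is 1140 − 1455 + 351 − 2 = 34.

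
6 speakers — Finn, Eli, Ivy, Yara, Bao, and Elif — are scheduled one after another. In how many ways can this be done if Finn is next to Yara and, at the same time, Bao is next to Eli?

96

Treat {Finn,Yara} as one block (2 orders) and {Bao,Eli} as another (2 orders).
That leaves 4 units to arrange: 2 × 2 × 4! = 4 × 24 = 96.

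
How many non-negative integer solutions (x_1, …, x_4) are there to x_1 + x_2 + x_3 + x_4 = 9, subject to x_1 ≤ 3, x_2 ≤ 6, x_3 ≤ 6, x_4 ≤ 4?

Without the upper bounds there are C(12,3) = 220 ways to split 9 among 4 variables.
Subtract solutions that violate a single cap (substitute x_i' = x_i − (cap_i+1)): x_1 ≥ 4 gives C(8,3) = 56; x_2 ≥ 7 gives C(5,3) = 10; x_3 ≥ 7 gives C(5,3) = 10; x_4 ≥ 5 gives C(7,3) = 35. Together 111.
Add back pairs where two caps are both exceeded: 0 + 0 + 1 + 0 + 0 + 0 = 1.
By inclusion–exclusion the count is 220 − 111 + 1 = 110.

110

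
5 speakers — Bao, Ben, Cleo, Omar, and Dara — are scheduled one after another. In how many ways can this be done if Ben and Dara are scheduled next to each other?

Place the 3 others and the Ben-Dara pair as 4 objects in a line; the pair has 2 internal arrangements.
So the count is 2·(4)! = 48.

48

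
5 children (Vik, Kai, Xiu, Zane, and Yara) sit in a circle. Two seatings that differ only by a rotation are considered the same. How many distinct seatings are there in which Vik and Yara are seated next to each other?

12

Glue Vik and Yara into a block (2 internal orders). Seating 4 units around a circle gives (3)! arrangements.
So 2 × (3)! = 2 × 6 = 12.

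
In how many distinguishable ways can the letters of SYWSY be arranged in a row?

The 5 letters of SYWSY have repeats: S appearing twice and Y appearing twice.
The number of distinct arrangements is 5!/(2!·2!) = 120/4 = 30.

30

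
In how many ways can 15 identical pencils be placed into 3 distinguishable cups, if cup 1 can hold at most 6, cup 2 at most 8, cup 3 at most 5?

15

Ignoring the caps, the number of non-negative solutions to x_1+…+x_3 = 15 is C(17,2) = 136.
Subtract solutions that violate a single cap (substitute x_i' = x_i − (cap_i+1)): x_1 ≥ 7 gives C(10,2) = 45; x_2 ≥ 9 gives C(8,2) = 28; x_3 ≥ 6 gives C(11,2) = 55. Together 128.
Add back pairs where two caps are both exceeded: 0 + 6 + 1 = 7.
By inclusion–exclusion the count is 136 − 128 + 7 = 15.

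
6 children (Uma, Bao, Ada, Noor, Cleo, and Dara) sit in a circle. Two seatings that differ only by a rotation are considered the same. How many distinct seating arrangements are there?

120

Fix one person's seat to break rotational symmetry; the remaining 5 people can be arranged in (5)! = 120 ways.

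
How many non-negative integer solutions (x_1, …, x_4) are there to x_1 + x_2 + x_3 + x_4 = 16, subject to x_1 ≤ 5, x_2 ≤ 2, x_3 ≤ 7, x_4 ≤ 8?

63

By stars and bars, unrestricted non-negative solutions to x_1+…+x_4 = 16 number C(16+3,3) = 969.
Subtract solutions that violate a single cap (substitute x_i' = x_i − (cap_i+1)): x_1 ≥ 6 gives C(13,3) = 286; x_2 ≥ 3 gives C(16,3) = 560; x_3 ≥ 8 gives C(11,3) = 165; x_4 ≥ 9 gives C(10,3) = 120. Together 1131.
Add back pairs where two caps are both exceeded: 120 + 10 + 4 + 56 + 35 + 0 = 225.
By inclusion–exclusion the count is 969 − 1131 + 225 = 63.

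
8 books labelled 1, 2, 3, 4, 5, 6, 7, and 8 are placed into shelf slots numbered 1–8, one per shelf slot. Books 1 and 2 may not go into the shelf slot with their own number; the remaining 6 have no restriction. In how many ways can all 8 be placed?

30960

Let Aᵢ (for i ∈ {1, 2}) be the placements that put book i in its forbidden shelf slot. Any j of these fix j positions, leaving (8−j)! ways to fill the rest, and there are C(2,j) ways to pick which j.
By inclusion–exclusion, the number of valid placements is Σ_{j=0}^{2} (−1)^j C(2,j)·(8−j)!.
Computing: 40320 − 10080 + 720 = 30960.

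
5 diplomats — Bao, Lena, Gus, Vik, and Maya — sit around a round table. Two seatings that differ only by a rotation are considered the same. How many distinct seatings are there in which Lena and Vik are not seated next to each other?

12

All circular seatings of 5 people number (4)! = 24.
Seatings with Lena beside Vik: treat them as a block with 2 internal orders, giving 2 × (3)! = 12.
Subtracting, 24 − 12 = 12.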